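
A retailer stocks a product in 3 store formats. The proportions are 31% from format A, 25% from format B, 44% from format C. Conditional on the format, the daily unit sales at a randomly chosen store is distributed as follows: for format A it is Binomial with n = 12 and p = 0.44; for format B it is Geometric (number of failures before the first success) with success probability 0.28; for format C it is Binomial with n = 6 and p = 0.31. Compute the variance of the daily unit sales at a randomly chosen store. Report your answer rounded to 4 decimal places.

5.9969

Per component, A: μ=5.28, E[X²]=30.8352; B: μ=2.57143, E[X²]=15.7959; C: μ=1.86, E[X²]=4.743.
E[X] = 0.31·5.28 + 0.25·2.57143 + 0.44·1.86 = 3.09806.
E[X²] = 0.31·30.8352 + 0.25·15.7959 + 0.44·4.743 = 15.5948.
Var(X) = E[X²] − (E[X])² = 15.5948 − 9.59796 = 5.99685.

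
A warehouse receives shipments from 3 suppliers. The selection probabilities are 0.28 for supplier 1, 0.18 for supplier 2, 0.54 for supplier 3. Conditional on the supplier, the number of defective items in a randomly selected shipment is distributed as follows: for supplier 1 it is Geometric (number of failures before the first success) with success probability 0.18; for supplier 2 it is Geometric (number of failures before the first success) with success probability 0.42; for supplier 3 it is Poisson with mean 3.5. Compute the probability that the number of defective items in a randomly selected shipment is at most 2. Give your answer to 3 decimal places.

0.444

Conditional on each supplier, P(X ≤ 2): 1: 0.448632; 2: 0.804888; 3: 0.320847.
By total probability, P(X ≤ 2) = 0.28·0.448632 + 0.18·0.804888 + 0.54·0.320847 = 0.443754.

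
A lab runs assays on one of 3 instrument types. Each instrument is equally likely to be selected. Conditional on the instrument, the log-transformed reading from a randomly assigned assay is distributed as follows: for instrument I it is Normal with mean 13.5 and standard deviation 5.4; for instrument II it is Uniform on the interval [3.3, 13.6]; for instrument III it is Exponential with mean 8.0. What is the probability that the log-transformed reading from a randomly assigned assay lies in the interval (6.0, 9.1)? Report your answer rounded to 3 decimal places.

0.193

Conditional on each instrument, P(6.0 < X < 9.1): I: 0.125156; II: 0.300971; III: 0.151747.
By total probability, P(6.0 < X < 9.1) = 0.333333·0.125156 + 0.333333·0.300971 + 0.333333·0.151747 = 0.192625.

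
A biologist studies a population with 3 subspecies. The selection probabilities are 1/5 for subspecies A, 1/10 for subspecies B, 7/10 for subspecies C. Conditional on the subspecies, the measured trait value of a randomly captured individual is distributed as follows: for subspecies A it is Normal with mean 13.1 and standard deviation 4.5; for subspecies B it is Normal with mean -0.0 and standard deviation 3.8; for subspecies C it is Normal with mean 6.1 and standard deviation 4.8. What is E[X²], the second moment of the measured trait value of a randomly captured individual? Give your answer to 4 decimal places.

For each component E[X²] = Var + (mean)², giving A: 191.86; B: 14.44; C: 60.25.
Overall E[X²] = 0.2·191.86 + 0.1·14.44 + 0.7·60.25 = 81.991.

81.9910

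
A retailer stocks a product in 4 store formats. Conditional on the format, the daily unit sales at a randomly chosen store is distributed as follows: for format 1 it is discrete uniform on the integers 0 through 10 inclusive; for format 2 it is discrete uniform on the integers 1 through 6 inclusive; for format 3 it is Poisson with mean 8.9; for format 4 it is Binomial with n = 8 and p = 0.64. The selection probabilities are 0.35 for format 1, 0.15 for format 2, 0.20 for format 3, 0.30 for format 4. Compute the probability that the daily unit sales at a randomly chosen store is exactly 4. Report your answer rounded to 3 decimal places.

Conditional on each format, P(X = 4): 1: 0.0909091; 2: 0.166667; 3: 0.0356556; 4: 0.197255.
By total probability, P(X = 4) = 0.35·0.0909091 + 0.15·0.166667 + 0.2·0.0356556 + 0.3·0.197255 = 0.123126.

0.123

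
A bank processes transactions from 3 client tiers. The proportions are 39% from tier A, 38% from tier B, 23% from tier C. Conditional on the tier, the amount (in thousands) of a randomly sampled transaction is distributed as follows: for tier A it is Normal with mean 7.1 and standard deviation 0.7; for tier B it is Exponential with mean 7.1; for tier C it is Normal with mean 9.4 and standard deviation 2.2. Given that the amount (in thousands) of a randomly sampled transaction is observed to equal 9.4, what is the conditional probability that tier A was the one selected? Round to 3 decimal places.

Likelihoods f(9.4 | ·): A: 0.00257934; B: 0.0374766; C: 0.181337.
Posterior ∝ prior × likelihood. Numerator for A: 0.39·0.00257934 = 0.00100594.
Normalizing constant: 0.39·0.00257934 + 0.38·0.0374766 + 0.23·0.181337 = 0.0569547.
P(A | observation) = 0.00100594 / 0.0569547 = 0.0176621.

0.018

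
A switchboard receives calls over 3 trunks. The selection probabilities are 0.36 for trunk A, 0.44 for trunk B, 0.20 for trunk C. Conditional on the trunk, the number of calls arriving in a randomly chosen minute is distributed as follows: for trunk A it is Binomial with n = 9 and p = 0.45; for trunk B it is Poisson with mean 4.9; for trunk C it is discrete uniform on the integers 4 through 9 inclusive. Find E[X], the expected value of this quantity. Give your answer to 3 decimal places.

Component means — A: 4.05; B: 4.9; C: 6.5.
E[X] = 0.36·4.05 + 0.44·4.9 + 0.2·6.5 = 4.914.

4.914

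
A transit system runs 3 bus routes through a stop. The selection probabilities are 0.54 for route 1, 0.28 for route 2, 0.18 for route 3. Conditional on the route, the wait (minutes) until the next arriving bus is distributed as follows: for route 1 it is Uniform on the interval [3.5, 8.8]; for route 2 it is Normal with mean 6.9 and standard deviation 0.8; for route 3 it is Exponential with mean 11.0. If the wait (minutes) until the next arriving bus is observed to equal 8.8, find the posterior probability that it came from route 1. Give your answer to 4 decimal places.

Likelihoods f(8.8 | ·): 1: 0.188679; 2: 0.0297149; 3: 0.0408481.
Posterior ∝ prior × likelihood. Numerator for 1: 0.54·0.188679 = 0.101887.
Normalizing constant: 0.54·0.188679 + 0.28·0.0297149 + 0.18·0.0408481 = 0.11756.
P(1 | observation) = 0.101887 / 0.11756 = 0.866682.

0.8667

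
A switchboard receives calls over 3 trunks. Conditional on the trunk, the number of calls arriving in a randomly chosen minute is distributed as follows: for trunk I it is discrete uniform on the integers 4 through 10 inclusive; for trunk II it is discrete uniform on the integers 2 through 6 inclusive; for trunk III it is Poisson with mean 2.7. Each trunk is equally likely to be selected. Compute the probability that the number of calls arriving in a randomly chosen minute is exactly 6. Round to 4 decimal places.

Conditional on each trunk, P(X = 6): I: 0.142857; II: 0.2; III: 0.0361622.
By total probability, P(X = 6) = 0.333333·0.142857 + 0.333333·0.2 + 0.333333·0.0361622 = 0.12634.

0.1263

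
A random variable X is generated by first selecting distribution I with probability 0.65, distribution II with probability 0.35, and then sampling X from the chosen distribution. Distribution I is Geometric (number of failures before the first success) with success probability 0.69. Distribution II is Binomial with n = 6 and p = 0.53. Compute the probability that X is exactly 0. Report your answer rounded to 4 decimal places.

Conditional on each component, P(X = 0): I: 0.69; II: 0.0107792.
By total probability, P(X = 0) = 0.65·0.69 + 0.35·0.0107792 = 0.452273.

0.4523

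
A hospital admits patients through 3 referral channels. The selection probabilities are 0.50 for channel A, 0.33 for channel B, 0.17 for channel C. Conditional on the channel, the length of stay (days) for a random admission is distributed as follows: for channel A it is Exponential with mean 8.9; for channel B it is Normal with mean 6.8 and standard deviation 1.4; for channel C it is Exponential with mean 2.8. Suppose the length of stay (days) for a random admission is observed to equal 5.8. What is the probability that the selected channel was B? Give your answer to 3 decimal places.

0.664

Likelihoods f(5.8 | ·): A: 0.0585581; B: 0.220797; C: 0.045002.
Posterior ∝ prior × likelihood. Numerator for B: 0.33·0.220797 = 0.0728629.
Normalizing constant: 0.5·0.0585581 + 0.33·0.220797 + 0.17·0.045002 = 0.109792.
P(B | observation) = 0.0728629 / 0.109792 = 0.663643.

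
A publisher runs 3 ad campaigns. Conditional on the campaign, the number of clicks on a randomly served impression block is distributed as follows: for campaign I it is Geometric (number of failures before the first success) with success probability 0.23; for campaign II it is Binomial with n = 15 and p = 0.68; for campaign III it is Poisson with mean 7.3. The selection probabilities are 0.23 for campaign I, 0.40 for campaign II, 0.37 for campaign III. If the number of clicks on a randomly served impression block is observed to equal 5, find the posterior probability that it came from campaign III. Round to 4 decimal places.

0.7261

Likelihoods P(X=5 | ·): I: 0.062256; II: 0.00491586; III: 0.116703.
Posterior ∝ prior × likelihood. Numerator for III: 0.37·0.116703 = 0.0431802.
Normalizing constant: 0.23·0.062256 + 0.4·0.00491586 + 0.37·0.116703 = 0.0594655.
P(III | observation) = 0.0431802 / 0.0594655 = 0.72614.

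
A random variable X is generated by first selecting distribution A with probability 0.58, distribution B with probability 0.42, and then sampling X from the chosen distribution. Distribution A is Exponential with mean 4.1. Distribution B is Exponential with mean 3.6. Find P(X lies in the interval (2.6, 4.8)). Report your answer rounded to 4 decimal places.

Conditional on each component, P(2.6 < X < 4.8): A: 0.220248; B: 0.222075.
By total probability, P(2.6 < X < 4.8) = 0.58·0.220248 + 0.42·0.222075 = 0.221015.

0.2210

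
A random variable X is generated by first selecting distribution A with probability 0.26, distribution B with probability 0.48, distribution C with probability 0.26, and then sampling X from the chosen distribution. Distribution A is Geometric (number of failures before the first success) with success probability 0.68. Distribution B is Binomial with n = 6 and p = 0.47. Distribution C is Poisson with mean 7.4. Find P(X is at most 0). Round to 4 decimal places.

Conditional on each component, P(X ≤ 0): A: 0.68; B: 0.0221644; C: 0.000611253.
By total probability, P(X ≤ 0) = 0.26·0.68 + 0.48·0.0221644 + 0.26·0.000611253 = 0.187598.

0.1876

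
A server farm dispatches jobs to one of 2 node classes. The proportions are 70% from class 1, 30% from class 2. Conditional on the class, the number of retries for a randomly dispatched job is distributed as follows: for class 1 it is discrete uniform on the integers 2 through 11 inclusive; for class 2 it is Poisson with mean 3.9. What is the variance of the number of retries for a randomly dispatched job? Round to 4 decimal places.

8.3646

Per component, 1: μ=6.5, E[X²]=50.5; 2: μ=3.9, E[X²]=19.11.
E[X] = 0.7·6.5 + 0.3·3.9 = 5.72.
E[X²] = 0.7·50.5 + 0.3·19.11 = 41.083.
Var(X) = E[X²] − (E[X])² = 41.083 − 32.7184 = 8.3646.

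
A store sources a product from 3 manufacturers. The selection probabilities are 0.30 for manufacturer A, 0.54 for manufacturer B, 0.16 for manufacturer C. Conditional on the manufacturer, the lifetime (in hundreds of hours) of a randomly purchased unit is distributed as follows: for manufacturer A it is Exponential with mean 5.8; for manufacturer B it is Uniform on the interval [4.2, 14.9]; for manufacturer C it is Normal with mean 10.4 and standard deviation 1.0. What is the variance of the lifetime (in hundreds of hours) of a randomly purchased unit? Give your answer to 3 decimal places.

18.760

Per component, A: μ=5.8, E[X²]=67.28; B: μ=9.55, E[X²]=100.743; C: μ=10.4, E[X²]=109.16.
E[X] = 0.3·5.8 + 0.54·9.55 + 0.16·10.4 = 8.561.
E[X²] = 0.3·67.28 + 0.54·100.743 + 0.16·109.16 = 92.051.
Var(X) = E[X²] − (E[X])² = 92.051 − 73.2907 = 18.7603.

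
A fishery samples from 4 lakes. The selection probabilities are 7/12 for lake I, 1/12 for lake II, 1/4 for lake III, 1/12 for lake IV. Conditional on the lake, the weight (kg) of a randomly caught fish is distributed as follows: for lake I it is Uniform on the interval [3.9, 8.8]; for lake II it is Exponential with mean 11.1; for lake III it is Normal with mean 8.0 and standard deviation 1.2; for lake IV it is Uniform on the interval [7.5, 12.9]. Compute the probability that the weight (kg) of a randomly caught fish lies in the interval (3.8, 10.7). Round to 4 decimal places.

0.9070

Conditional on each lake, P(3.8 < X < 10.7): I: 1; II: 0.328727; III: 0.987543; IV: 0.592593.
By total probability, P(3.8 < X < 10.7) = 0.583333·1 + 0.0833333·0.328727 + 0.25·0.987543 + 0.0833333·0.592593 = 0.906996.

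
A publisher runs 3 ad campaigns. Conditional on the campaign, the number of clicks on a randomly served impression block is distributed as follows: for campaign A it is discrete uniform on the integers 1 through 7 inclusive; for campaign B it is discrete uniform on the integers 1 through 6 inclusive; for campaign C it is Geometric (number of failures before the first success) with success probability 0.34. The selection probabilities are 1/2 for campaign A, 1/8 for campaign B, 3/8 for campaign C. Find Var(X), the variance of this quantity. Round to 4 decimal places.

5.4299

Per component, A: μ=4, E[X²]=20; B: μ=3.5, E[X²]=15.1667; C: μ=1.94118, E[X²]=9.47751.
E[X] = 0.5·4 + 0.125·3.5 + 0.375·1.94118 = 3.16544.
E[X²] = 0.5·20 + 0.125·15.1667 + 0.375·9.47751 = 15.4499.
Var(X) = E[X²] − (E[X])² = 15.4499 − 10.02 = 5.42988.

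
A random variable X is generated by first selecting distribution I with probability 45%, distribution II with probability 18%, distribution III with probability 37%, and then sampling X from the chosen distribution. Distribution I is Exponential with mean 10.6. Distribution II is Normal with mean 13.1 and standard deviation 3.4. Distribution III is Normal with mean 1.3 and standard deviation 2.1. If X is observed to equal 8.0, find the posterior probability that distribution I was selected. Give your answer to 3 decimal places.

Likelihoods f(8.0 | ·): I: 0.0443532; II: 0.0380934; III: 0.00117036.
Posterior ∝ prior × likelihood. Numerator for I: 0.45·0.0443532 = 0.0199589.
Normalizing constant: 0.45·0.0443532 + 0.18·0.0380934 + 0.37·0.00117036 = 0.0272488.
P(I | observation) = 0.0199589 / 0.0272488 = 0.732471.

0.732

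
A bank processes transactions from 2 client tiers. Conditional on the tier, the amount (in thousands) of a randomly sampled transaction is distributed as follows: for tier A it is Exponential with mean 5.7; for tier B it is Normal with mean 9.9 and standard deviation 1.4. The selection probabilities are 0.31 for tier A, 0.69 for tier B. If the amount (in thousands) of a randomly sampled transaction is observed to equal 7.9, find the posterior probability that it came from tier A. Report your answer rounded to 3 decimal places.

Likelihoods f(7.9 | ·): A: 0.0438741; B: 0.102713.
Posterior ∝ prior × likelihood. Numerator for A: 0.31·0.0438741 = 0.013601.
Normalizing constant: 0.31·0.0438741 + 0.69·0.102713 = 0.0844728.
P(A | observation) = 0.013601 / 0.0844728 = 0.16101.

0.161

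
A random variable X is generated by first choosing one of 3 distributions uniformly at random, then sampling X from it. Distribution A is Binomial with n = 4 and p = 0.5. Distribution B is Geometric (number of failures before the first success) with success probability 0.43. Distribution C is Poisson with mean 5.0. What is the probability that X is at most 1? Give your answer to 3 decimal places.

Conditional on each component, P(X ≤ 1): A: 0.3125; B: 0.6751; C: 0.0404277.
By total probability, P(X ≤ 1) = 0.333333·0.3125 + 0.333333·0.6751 + 0.333333·0.0404277 = 0.342676.

0.343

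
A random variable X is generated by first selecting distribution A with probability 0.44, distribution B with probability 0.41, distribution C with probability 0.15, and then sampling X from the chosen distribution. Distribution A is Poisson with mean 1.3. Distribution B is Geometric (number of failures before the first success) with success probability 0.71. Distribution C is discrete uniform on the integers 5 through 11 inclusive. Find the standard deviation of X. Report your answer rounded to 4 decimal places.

Per component, A: μ=1.3, E[X²]=2.99; B: μ=0.408451, E[X²]=0.742115; C: μ=8, E[X²]=68.
E[X] = 0.44·1.3 + 0.41·0.408451 + 0.15·8 = 1.93946.
E[X²] = 0.44·2.99 + 0.41·0.742115 + 0.15·68 = 11.8199.
Var(X) = E[X²] − (E[X])² = 11.8199 − 3.76152 = 8.05834.
SD(X) = √8.05834 = 2.83872.

2.8387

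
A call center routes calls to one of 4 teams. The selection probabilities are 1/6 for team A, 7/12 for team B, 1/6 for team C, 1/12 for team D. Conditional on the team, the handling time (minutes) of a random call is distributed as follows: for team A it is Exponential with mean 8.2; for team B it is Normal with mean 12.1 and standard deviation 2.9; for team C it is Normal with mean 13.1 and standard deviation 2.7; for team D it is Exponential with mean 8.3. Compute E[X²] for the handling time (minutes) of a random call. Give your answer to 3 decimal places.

For each component E[X²] = Var + (mean)², giving A: 134.48; B: 154.82; C: 178.9; D: 137.78.
Overall E[X²] = 0.166667·134.48 + 0.583333·154.82 + 0.166667·178.9 + 0.0833333·137.78 = 154.023.

154.023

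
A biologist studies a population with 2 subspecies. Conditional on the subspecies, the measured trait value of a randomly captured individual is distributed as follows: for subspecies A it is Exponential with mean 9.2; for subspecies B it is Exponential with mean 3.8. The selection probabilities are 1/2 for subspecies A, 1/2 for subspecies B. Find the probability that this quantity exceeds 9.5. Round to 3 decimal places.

Conditional on each subspecies, P(X > 9.5): A: 0.356077; B: 0.082085.
By total probability, P(X > 9.5) = 0.5·0.356077 + 0.5·0.082085 = 0.219081.

0.219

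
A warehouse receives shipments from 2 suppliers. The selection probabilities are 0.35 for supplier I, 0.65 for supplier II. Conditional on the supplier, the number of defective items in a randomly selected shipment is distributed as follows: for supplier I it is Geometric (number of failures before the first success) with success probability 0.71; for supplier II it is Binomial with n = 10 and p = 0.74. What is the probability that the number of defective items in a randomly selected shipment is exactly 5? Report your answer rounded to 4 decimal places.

0.0437

Conditional on each supplier, P(X = 5): I: 0.00145629; II: 0.0664394.
By total probability, P(X = 5) = 0.35·0.00145629 + 0.65·0.0664394 = 0.0436953.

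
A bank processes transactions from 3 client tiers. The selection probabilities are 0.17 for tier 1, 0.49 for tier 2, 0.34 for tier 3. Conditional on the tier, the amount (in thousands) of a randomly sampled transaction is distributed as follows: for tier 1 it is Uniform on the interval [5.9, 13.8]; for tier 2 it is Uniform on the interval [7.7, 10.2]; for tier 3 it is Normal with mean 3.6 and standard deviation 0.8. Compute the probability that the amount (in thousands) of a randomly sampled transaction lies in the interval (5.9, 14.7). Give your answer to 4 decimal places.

0.6607

Conditional on each tier, P(5.9 < X < 14.7): 1: 1; 2: 1; 3: 0.00202014.
By total probability, P(5.9 < X < 14.7) = 0.17·1 + 0.49·1 + 0.34·0.00202014 = 0.660687.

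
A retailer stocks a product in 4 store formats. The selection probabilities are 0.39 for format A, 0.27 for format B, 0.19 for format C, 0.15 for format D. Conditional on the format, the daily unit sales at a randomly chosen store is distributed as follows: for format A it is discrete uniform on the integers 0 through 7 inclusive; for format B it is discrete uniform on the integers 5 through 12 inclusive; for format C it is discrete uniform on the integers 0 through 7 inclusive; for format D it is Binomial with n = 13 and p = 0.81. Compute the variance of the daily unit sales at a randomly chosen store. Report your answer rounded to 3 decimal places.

13.144

Per component, A: μ=3.5, E[X²]=17.5; B: μ=8.5, E[X²]=77.5; C: μ=3.5, E[X²]=17.5; D: μ=10.53, E[X²]=112.882.
E[X] = 0.39·3.5 + 0.27·8.5 + 0.19·3.5 + 0.15·10.53 = 5.9045.
E[X²] = 0.39·17.5 + 0.27·77.5 + 0.19·17.5 + 0.15·112.882 = 48.0072.
Var(X) = E[X²] − (E[X])² = 48.0072 − 34.8631 = 13.1441.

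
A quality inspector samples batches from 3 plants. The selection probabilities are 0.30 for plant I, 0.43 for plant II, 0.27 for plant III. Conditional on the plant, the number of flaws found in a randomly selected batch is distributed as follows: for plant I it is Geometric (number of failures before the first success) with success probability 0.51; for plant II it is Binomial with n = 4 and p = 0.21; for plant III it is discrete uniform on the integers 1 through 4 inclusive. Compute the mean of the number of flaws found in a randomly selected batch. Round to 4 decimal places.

Component means — I: 0.960784; II: 0.84; III: 2.5.
E[X] = 0.3·0.960784 + 0.43·0.84 + 0.27·2.5 = 1.32444.

1.3244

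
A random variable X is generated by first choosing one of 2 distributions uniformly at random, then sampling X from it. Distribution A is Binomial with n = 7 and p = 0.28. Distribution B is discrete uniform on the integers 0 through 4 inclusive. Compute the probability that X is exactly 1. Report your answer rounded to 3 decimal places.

Conditional on each component, P(X = 1): A: 0.273056; B: 0.2.
By total probability, P(X = 1) = 0.5·0.273056 + 0.5·0.2 = 0.236528.

0.237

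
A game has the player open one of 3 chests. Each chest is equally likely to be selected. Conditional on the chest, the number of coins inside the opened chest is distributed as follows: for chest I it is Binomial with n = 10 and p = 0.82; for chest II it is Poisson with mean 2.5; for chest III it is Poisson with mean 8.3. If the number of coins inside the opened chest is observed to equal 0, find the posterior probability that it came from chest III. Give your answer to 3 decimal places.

0.003

Likelihoods P(X=0 | ·): I: 3.57047e-08; II: 0.082085; III: 0.000248517.
Posterior ∝ prior × likelihood. Numerator for III: 0.333333·0.000248517 = 8.28389e-05.
Normalizing constant: 0.333333·3.57047e-08 + 0.333333·0.082085 + 0.333333·0.000248517 = 0.0274445.
P(III | observation) = 8.28389e-05 / 0.0274445 = 0.00301842.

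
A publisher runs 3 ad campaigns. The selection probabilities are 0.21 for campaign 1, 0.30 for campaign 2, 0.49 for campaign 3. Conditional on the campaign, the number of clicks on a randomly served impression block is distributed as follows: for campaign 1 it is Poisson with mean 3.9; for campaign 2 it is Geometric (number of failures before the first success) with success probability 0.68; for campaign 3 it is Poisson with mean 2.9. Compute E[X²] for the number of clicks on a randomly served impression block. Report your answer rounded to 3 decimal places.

9.829

For each component E[X²] = Var + (mean)², giving 1: 19.11; 2: 0.913495; 3: 11.31.
Overall E[X²] = 0.21·19.11 + 0.3·0.913495 + 0.49·11.31 = 9.82905.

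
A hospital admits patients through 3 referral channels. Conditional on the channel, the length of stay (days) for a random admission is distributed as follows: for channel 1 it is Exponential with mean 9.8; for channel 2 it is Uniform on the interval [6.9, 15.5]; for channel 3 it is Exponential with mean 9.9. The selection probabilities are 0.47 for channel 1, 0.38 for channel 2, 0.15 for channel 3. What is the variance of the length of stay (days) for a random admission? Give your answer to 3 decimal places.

62.629

Per component, 1: μ=9.8, E[X²]=192.08; 2: μ=11.2, E[X²]=131.603; 3: μ=9.9, E[X²]=196.02.
E[X] = 0.47·9.8 + 0.38·11.2 + 0.15·9.9 = 10.347.
E[X²] = 0.47·192.08 + 0.38·131.603 + 0.15·196.02 = 169.69.
Var(X) = E[X²] − (E[X])² = 169.69 − 107.06 = 62.6295.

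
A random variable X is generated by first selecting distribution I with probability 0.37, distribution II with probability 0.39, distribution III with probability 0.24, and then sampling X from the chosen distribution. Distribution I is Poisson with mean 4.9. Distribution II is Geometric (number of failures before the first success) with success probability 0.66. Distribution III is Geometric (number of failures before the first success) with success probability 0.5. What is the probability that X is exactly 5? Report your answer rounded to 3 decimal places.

0.070

Conditional on each component, P(X = 5): I: 0.17529; II: 0.00299874; III: 0.015625.
By total probability, P(X = 5) = 0.37·0.17529 + 0.39·0.00299874 + 0.24·0.015625 = 0.0697767.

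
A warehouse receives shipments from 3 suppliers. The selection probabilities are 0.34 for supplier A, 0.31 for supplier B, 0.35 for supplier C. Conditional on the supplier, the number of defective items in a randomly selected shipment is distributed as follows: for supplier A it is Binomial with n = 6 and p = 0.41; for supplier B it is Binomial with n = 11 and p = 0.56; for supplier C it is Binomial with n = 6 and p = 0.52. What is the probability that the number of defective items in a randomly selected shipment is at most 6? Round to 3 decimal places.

Conditional on each supplier, P(X ≤ 6): A: 1; B: 0.576391; C: 1.
By total probability, P(X ≤ 6) = 0.34·1 + 0.31·0.576391 + 0.35·1 = 0.868681.

0.869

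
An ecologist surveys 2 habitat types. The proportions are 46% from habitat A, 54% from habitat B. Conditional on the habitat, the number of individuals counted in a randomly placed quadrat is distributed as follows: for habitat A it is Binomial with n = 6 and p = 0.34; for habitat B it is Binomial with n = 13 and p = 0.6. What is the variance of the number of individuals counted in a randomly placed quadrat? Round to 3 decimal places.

Per component, A: μ=2.04, E[X²]=5.508; B: μ=7.8, E[X²]=63.96.
E[X] = 0.46·2.04 + 0.54·7.8 = 5.1504.
E[X²] = 0.46·5.508 + 0.54·63.96 = 37.0721.
Var(X) = E[X²] − (E[X])² = 37.0721 − 26.5266 = 10.5455.

10.545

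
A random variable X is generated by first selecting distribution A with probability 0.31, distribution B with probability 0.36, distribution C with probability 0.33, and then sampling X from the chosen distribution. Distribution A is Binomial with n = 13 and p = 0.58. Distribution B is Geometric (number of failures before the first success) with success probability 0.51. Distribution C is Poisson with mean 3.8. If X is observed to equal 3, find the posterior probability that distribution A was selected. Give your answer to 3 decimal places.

0.032

Likelihoods P(X=3 | ·): A: 0.0095311; B: 0.060001; C: 0.204588.
Posterior ∝ prior × likelihood. Numerator for A: 0.31·0.0095311 = 0.00295464.
Normalizing constant: 0.31·0.0095311 + 0.36·0.060001 + 0.33·0.204588 = 0.0920691.
P(A | observation) = 0.00295464 / 0.0920691 = 0.0320916.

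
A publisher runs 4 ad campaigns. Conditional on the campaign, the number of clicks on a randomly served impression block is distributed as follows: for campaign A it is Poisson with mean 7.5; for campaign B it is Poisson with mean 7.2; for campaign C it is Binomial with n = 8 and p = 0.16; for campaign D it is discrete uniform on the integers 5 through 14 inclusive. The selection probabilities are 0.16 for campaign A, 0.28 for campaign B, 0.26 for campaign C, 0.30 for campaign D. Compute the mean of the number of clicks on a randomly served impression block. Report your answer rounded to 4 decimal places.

6.3988

Component means — A: 7.5; B: 7.2; C: 1.28; D: 9.5.
E[X] = 0.16·7.5 + 0.28·7.2 + 0.26·1.28 + 0.3·9.5 = 6.3988.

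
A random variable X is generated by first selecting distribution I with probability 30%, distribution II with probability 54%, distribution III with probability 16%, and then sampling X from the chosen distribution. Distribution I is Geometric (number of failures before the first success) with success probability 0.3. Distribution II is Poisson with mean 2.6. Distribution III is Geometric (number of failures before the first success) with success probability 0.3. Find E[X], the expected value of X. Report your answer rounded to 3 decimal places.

2.477

Component means — I: 2.33333; II: 2.6; III: 2.33333.
E[X] = 0.3·2.33333 + 0.54·2.6 + 0.16·2.33333 = 2.47733.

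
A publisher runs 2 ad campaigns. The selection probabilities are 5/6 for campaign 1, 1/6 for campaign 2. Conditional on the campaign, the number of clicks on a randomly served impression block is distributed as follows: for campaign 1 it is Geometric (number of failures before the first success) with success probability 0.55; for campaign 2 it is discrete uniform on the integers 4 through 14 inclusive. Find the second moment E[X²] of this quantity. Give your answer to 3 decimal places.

For each component E[X²] = Var + (mean)², giving 1: 2.15702; 2: 91.
Overall E[X²] = 0.833333·2.15702 + 0.166667·91 = 16.9642.

16.964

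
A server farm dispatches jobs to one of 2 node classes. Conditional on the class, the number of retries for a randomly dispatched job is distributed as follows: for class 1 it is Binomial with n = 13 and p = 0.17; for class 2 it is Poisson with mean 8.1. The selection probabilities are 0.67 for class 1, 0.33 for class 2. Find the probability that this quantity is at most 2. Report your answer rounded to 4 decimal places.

Conditional on each class, P(X ≤ 2): 1: 0.615249; 2: 0.0127198.
By total probability, P(X ≤ 2) = 0.67·0.615249 + 0.33·0.0127198 = 0.416414.

0.4164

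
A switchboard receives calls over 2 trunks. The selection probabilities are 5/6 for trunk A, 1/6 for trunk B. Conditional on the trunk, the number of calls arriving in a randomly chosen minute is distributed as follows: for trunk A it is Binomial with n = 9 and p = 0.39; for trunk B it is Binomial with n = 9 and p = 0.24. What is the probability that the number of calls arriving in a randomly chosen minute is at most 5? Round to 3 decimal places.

0.925

Conditional on each trunk, P(X ≤ 5): A: 0.91138; B: 0.991922.
By total probability, P(X ≤ 5) = 0.833333·0.91138 + 0.166667·0.991922 = 0.924804.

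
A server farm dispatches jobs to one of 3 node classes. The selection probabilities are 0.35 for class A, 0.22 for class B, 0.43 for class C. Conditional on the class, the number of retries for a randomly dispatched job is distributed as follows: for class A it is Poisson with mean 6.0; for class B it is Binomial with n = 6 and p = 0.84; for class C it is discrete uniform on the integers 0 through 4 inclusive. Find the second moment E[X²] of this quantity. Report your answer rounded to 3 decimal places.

23.046

For each component E[X²] = Var + (mean)², giving A: 42; B: 26.208; C: 6.
Overall E[X²] = 0.35·42 + 0.22·26.208 + 0.43·6 = 23.0458.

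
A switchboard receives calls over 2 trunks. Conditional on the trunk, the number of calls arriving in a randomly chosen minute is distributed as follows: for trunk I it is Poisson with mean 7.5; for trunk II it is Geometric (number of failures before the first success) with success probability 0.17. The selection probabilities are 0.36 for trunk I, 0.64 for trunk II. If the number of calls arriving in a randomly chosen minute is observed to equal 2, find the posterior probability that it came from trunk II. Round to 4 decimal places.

Likelihoods P(X=2 | ·): I: 0.0155555; II: 0.117113.
Posterior ∝ prior × likelihood. Numerator for II: 0.64·0.117113 = 0.0749523.
Normalizing constant: 0.36·0.0155555 + 0.64·0.117113 = 0.0805523.
P(II | observation) = 0.0749523 / 0.0805523 = 0.93048.

0.9305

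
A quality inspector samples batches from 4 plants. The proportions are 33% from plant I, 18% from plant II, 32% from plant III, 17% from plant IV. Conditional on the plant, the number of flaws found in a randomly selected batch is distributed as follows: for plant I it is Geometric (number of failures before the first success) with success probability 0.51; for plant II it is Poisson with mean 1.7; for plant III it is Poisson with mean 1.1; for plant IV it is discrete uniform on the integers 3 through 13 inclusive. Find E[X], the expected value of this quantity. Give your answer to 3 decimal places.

2.335

Component means — I: 0.960784; II: 1.7; III: 1.1; IV: 8.
E[X] = 0.33·0.960784 + 0.18·1.7 + 0.32·1.1 + 0.17·8 = 2.33506.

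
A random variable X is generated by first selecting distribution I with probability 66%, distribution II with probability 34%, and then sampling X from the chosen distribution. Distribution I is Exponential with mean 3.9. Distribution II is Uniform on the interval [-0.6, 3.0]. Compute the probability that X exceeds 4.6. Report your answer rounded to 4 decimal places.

0.2029

Conditional on each component, P(X > 4.6): I: 0.307436; II: 0.
By total probability, P(X > 4.6) = 0.66·0.307436 + 0.34·0 = 0.202908.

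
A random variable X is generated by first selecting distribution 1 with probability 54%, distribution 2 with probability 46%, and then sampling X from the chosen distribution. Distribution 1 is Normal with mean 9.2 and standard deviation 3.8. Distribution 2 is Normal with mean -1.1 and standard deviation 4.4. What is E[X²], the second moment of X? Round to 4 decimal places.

For each component E[X²] = Var + (mean)², giving 1: 99.08; 2: 20.57.
Overall E[X²] = 0.54·99.08 + 0.46·20.57 = 62.9654.

62.9654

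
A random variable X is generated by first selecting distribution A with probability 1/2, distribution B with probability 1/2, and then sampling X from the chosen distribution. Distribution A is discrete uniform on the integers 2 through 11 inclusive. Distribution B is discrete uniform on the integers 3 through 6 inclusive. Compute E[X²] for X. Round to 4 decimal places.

For each component E[X²] = Var + (mean)², giving A: 50.5; B: 21.5.
Overall E[X²] = 0.5·50.5 + 0.5·21.5 = 36.

36.0000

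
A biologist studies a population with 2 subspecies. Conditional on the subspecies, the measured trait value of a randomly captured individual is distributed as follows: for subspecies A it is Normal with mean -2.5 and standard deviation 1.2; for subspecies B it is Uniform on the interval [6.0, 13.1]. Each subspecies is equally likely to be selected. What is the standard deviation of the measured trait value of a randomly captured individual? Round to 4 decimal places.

6.2547

Per component, A: μ=-2.5, E[X²]=7.69; B: μ=9.55, E[X²]=95.4033.
E[X] = 0.5·-2.5 + 0.5·9.55 = 3.525.
E[X²] = 0.5·7.69 + 0.5·95.4033 = 51.5467.
Var(X) = E[X²] − (E[X])² = 51.5467 − 12.4256 = 39.121.
SD(X) = √39.121 = 6.25468.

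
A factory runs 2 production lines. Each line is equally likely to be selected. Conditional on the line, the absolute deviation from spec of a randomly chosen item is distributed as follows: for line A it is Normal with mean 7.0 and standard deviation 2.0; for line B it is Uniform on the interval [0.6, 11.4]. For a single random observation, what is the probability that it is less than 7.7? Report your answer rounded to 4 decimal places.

Conditional on each line, P(X < 7.7): A: 0.636831; B: 0.657407.
By total probability, P(X < 7.7) = 0.5·0.636831 + 0.5·0.657407 = 0.647119.

0.6471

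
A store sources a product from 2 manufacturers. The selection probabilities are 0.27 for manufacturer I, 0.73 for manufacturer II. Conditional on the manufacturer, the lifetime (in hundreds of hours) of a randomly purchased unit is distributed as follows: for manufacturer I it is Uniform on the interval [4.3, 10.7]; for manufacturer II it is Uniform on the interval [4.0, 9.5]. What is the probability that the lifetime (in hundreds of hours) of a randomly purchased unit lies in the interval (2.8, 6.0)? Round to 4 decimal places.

0.3372

Conditional on each manufacturer, P(2.8 < X < 6.0): I: 0.265625; II: 0.363636.
By total probability, P(2.8 < X < 6.0) = 0.27·0.265625 + 0.73·0.363636 = 0.337173.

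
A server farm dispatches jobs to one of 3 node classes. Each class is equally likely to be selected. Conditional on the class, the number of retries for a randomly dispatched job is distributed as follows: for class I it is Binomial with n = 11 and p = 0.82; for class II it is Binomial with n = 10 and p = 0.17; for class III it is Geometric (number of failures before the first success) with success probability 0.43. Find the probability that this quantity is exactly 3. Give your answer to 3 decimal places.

Conditional on each class, P(X = 3): I: 0.000100255; II: 0.159983; III: 0.079633.
By total probability, P(X = 3) = 0.333333·0.000100255 + 0.333333·0.159983 + 0.333333·0.079633 = 0.0799055.

0.080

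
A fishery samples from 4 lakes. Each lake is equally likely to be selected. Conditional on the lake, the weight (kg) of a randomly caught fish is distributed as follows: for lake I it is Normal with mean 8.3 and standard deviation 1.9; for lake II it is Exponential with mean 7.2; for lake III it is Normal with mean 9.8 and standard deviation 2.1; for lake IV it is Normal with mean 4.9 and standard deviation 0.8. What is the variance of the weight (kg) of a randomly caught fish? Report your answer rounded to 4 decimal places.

18.3175

Per component, I: μ=8.3, E[X²]=72.5; II: μ=7.2, E[X²]=103.68; III: μ=9.8, E[X²]=100.45; IV: μ=4.9, E[X²]=24.65.
E[X] = 0.25·8.3 + 0.25·7.2 + 0.25·9.8 + 0.25·4.9 = 7.55.
E[X²] = 0.25·72.5 + 0.25·103.68 + 0.25·100.45 + 0.25·24.65 = 75.32.
Var(X) = E[X²] − (E[X])² = 75.32 − 57.0025 = 18.3175.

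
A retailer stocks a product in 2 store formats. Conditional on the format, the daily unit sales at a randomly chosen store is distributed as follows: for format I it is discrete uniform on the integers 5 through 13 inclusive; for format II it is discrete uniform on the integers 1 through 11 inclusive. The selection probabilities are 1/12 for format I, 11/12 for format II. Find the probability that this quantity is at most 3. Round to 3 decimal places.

Conditional on each format, P(X ≤ 3): I: 0; II: 0.272727.
By total probability, P(X ≤ 3) = 0.0833333·0 + 0.916667·0.272727 = 0.25.

0.250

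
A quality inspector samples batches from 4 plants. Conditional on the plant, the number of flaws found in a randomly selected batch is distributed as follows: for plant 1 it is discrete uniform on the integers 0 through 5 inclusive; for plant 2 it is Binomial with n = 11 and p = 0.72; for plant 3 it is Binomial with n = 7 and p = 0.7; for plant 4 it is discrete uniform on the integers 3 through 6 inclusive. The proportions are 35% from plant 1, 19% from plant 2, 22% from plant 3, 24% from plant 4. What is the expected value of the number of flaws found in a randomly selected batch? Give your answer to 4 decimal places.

4.5378

Component means — 1: 2.5; 2: 7.92; 3: 4.9; 4: 4.5.
E[X] = 0.35·2.5 + 0.19·7.92 + 0.22·4.9 + 0.24·4.5 = 4.5378.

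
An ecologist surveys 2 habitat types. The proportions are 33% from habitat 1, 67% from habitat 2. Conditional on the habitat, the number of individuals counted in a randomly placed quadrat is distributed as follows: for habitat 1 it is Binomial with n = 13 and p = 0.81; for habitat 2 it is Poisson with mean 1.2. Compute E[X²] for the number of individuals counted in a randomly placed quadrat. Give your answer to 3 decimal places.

For each component E[X²] = Var + (mean)², giving 1: 112.882; 2: 2.64.
Overall E[X²] = 0.33·112.882 + 0.67·2.64 = 39.0197.

39.020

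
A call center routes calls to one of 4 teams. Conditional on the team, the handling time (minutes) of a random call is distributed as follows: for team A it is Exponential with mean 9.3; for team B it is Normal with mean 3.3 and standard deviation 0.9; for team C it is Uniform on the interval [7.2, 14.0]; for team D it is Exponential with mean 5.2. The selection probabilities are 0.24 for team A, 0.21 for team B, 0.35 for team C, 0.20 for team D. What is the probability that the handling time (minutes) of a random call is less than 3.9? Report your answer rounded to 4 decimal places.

Conditional on each team, P(X < 3.9): A: 0.342529; B: 0.747507; C: 0; D: 0.527633.
By total probability, P(X < 3.9) = 0.24·0.342529 + 0.21·0.747507 + 0.35·0 + 0.2·0.527633 = 0.34471.

0.3447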